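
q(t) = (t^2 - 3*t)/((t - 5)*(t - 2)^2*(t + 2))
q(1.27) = 0.34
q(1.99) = 1673.54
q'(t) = (2*t - 3)/((t - 5)*(t - 2)^2*(t + 2)) - (t^2 - 3*t)/((t - 5)*(t - 2)^2*(t + 2)^2) - 2*(t^2 - 3*t)/((t - 5)*(t - 2)^3*(t + 2)) - (t^2 - 3*t)/((t - 5)^2*(t - 2)^2*(t + 2)) = 2*(-t^4 + 6*t^3 - 9*t^2 + 5*t - 30)/(t^7 - 12*t^6 + 37*t^5 + 46*t^4 - 344*t^3 + 208*t^2 + 720*t - 800)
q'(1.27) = 0.98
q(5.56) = 0.27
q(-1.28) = -0.11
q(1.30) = 0.37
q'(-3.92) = 0.03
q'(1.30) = 1.11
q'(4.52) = -0.70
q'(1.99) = 334027.77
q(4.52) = -0.35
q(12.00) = 0.01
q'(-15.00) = 0.00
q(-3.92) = 0.05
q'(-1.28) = 0.18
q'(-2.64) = 0.22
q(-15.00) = 0.00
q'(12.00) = 0.00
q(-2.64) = 0.14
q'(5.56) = -0.51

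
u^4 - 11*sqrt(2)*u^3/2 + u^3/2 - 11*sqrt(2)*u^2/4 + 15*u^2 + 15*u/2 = u*(u + 1/2)*(u - 3*sqrt(2))*(u - 5*sqrt(2)/2)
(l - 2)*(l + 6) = l^2 + 4*l - 12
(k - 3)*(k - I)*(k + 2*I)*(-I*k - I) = -I*k^4 + k^3 + 2*I*k^3 - 2*k^2 + I*k^2 - 3*k + 4*I*k + 6*I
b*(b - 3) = b^2 - 3*b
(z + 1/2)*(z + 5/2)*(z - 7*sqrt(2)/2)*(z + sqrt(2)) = z^4 - 5*sqrt(2)*z^3/2 + 3*z^3 - 15*sqrt(2)*z^2/2 - 23*z^2/4 - 21*z - 25*sqrt(2)*z/8 - 35/4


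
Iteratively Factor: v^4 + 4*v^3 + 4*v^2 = (v)*(v^3 + 4*v^2 + 4*v) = v*(v + 2)*(v^2 + 2*v) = v^2*(v + 2)*(v + 2)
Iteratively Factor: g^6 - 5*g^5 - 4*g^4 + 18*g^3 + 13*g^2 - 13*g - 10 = (g + 1)*(g^5 - 6*g^4 + 2*g^3 + 16*g^2 - 3*g - 10) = (g - 5)*(g + 1)*(g^4 - g^3 - 3*g^2 + g + 2) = (g - 5)*(g - 1)*(g + 1)*(g^3 - 3*g - 2) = (g - 5)*(g - 1)*(g + 1)^2*(g^2 - g - 2) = (g - 5)*(g - 2)*(g - 1)*(g + 1)^2*(g + 1)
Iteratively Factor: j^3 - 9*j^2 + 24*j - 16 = (j - 1)*(j^2 - 8*j + 16) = (j - 4)*(j - 1)*(j - 4)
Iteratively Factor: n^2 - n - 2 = (n + 1)*(n - 2)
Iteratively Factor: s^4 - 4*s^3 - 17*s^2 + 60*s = (s - 5)*(s^3 + s^2 - 12*s) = (s - 5)*(s - 3)*(s^2 + 4*s) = s*(s - 5)*(s - 3)*(s + 4)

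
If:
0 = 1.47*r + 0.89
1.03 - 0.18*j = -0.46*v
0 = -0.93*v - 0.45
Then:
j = 4.49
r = -0.61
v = -0.48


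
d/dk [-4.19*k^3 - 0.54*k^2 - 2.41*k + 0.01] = -12.57*k^2 - 1.08*k - 2.41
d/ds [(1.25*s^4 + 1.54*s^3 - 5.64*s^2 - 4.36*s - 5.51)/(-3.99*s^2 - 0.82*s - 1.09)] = (-9.975*s^5 - 9.2196*s^4 - 7.97560000000001*s^3 - 17.8074*s^2 - 31.6746*s + 0.234200000000001)/(15.9201*s^4 + 6.5436*s^3 + 9.3706*s^2 + 1.7876*s + 1.1881)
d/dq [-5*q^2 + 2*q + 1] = 2 - 10*q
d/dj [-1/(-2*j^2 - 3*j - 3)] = (-4*j - 3)/(2*j^2 + 3*j + 3)^2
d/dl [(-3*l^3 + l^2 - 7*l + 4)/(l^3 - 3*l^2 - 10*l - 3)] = (8*l^4 + 74*l^3 - 16*l^2 + 18*l + 61)/(l^6 - 6*l^5 - 11*l^4 + 54*l^3 + 118*l^2 + 60*l + 9)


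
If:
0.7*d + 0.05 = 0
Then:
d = -0.07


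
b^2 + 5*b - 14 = (b - 2)*(b + 7)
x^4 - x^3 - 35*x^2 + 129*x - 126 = (x - 3)^2*(x - 2)*(x + 7)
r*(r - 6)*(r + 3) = r^3 - 3*r^2 - 18*r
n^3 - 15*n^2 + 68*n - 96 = (n - 8)*(n - 4)*(n - 3)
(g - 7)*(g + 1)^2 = g^3 - 5*g^2 - 13*g - 7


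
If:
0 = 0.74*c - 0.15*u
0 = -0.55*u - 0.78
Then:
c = -0.29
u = -1.42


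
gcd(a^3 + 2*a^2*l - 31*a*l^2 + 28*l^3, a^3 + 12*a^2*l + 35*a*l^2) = a + 7*l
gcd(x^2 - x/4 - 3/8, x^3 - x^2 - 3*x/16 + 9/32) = x^2 - x/4 - 3/8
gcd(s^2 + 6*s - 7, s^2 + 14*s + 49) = s + 7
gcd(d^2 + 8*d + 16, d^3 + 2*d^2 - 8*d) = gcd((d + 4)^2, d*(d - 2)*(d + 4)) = d + 4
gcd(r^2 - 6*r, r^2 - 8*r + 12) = r - 6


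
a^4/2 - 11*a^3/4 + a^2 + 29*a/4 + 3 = (a/2 + 1/4)*(a - 4)*(a - 3)*(a + 1)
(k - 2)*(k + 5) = k^2 + 3*k - 10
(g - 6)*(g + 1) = g^2 - 5*g - 6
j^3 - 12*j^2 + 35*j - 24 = (j - 8)*(j - 3)*(j - 1)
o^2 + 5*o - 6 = (o - 1)*(o + 6)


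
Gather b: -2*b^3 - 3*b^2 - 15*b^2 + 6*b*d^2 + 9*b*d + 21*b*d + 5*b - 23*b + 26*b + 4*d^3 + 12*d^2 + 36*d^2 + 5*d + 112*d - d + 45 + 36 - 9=-2*b^3 - 18*b^2 + b*(6*d^2 + 30*d + 8) + 4*d^3 + 48*d^2 + 116*d + 72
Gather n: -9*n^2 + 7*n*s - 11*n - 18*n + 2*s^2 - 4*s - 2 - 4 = -9*n^2 + n*(7*s - 29) + 2*s^2 - 4*s - 6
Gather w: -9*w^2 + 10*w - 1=-9*w^2 + 10*w - 1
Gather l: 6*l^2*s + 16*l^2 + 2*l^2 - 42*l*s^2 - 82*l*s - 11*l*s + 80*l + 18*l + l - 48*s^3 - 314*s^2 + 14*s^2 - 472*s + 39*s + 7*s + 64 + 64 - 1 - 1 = l^2*(6*s + 18) + l*(-42*s^2 - 93*s + 99) - 48*s^3 - 300*s^2 - 426*s + 126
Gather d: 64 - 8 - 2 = 54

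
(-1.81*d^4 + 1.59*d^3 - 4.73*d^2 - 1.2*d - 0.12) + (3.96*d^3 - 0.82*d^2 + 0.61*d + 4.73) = -1.81*d^4 + 5.55*d^3 - 5.55*d^2 - 0.59*d + 4.61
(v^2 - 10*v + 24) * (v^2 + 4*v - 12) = v^4 - 6*v^3 - 28*v^2 + 216*v - 288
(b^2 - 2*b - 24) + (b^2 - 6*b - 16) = 2*b^2 - 8*b - 40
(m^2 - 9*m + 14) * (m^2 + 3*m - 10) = m^4 - 6*m^3 - 23*m^2 + 132*m - 140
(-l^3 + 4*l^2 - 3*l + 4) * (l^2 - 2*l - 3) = -l^5 + 6*l^4 - 8*l^3 - 2*l^2 + l - 12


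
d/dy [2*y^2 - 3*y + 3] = 4*y - 3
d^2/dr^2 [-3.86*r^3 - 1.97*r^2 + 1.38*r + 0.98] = -23.16*r - 3.94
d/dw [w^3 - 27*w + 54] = 3*w^2 - 27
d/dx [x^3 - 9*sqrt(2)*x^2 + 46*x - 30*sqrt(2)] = 3*x^2 - 18*sqrt(2)*x + 46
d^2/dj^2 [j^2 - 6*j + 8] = 2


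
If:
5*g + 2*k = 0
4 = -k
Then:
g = 8/5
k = -4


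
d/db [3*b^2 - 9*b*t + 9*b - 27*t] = 6*b - 9*t + 9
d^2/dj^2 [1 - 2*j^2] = -4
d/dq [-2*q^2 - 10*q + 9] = -4*q - 10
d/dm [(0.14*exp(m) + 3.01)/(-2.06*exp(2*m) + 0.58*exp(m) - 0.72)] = (0.2884*exp(2*m) + 12.4012*exp(m) - 1.8466)*exp(m)/(4.2436*exp(4*m) - 2.3896*exp(3*m) + 3.3028*exp(2*m) - 0.8352*exp(m) + 0.5184)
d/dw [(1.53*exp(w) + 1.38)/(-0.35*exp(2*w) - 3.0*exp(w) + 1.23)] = (0.5355*exp(2*w) + 0.966*exp(w) + 6.0219)*exp(w)/(0.1225*exp(4*w) + 2.1*exp(3*w) + 8.139*exp(2*w) - 7.38*exp(w) + 1.5129)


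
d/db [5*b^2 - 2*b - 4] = 10*b - 2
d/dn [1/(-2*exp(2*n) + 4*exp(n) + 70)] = (exp(n) - 1)*exp(n)/(-exp(2*n) + 2*exp(n) + 35)^2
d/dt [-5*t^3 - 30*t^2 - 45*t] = -15*t^2 - 60*t - 45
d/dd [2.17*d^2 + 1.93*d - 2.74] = 4.34*d + 1.93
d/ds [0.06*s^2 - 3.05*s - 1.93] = 0.12*s - 3.05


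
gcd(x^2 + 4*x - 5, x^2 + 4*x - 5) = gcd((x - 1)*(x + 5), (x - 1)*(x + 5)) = x^2 + 4*x - 5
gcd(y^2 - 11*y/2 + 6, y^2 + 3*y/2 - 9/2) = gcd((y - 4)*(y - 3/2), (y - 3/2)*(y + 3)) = y - 3/2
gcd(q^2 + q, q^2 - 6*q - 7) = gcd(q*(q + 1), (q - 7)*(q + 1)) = q + 1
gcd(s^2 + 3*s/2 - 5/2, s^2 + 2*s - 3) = s - 1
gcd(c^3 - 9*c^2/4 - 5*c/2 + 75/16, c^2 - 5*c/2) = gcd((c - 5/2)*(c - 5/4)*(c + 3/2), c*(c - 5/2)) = c - 5/2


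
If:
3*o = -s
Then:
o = -s/3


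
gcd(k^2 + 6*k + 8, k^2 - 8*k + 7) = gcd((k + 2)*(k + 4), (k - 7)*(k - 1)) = 1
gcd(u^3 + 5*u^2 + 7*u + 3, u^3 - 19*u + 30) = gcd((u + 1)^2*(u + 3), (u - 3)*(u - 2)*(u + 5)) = 1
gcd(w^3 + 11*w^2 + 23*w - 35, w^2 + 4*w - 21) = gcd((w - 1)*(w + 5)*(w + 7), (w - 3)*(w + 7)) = w + 7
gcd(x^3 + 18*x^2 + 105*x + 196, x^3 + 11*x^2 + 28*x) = x^2 + 11*x + 28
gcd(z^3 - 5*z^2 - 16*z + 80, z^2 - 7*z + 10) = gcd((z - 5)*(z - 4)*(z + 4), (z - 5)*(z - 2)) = z - 5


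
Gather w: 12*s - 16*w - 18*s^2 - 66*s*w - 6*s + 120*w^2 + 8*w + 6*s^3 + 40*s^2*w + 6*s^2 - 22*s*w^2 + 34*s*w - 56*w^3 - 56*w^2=6*s^3 - 12*s^2 + 6*s - 56*w^3 + w^2*(64 - 22*s) + w*(40*s^2 - 32*s - 8)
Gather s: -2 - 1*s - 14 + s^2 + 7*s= s^2 + 6*s - 16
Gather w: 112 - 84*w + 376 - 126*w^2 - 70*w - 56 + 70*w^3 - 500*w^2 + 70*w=70*w^3 - 626*w^2 - 84*w + 432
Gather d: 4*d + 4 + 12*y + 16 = 4*d + 12*y + 20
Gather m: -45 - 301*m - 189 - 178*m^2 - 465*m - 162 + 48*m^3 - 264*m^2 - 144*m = 48*m^3 - 442*m^2 - 910*m - 396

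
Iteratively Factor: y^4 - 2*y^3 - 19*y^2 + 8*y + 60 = (y + 3)*(y^3 - 5*y^2 - 4*y + 20) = (y - 5)*(y + 3)*(y^2 - 4) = (y - 5)*(y - 2)*(y + 3)*(y + 2)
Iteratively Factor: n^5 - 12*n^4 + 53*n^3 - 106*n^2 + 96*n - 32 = (n - 1)*(n^4 - 11*n^3 + 42*n^2 - 64*n + 32) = (n - 4)*(n - 1)*(n^3 - 7*n^2 + 14*n - 8) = (n - 4)*(n - 1)^2*(n^2 - 6*n + 8) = (n - 4)^2*(n - 1)^2*(n - 2)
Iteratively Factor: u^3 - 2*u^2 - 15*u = (u + 3)*(u^2 - 5*u) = u*(u + 3)*(u - 5)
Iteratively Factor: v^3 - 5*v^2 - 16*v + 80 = (v + 4)*(v^2 - 9*v + 20) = (v - 5)*(v + 4)*(v - 4)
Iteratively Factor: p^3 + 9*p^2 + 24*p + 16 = (p + 1)*(p^2 + 8*p + 16) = (p + 1)*(p + 4)*(p + 4)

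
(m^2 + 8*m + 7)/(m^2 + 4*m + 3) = (m + 7)/(m + 3)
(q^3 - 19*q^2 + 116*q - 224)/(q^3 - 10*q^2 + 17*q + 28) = (q - 8)/(q + 1)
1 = 1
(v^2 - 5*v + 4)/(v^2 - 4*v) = (v - 1)/v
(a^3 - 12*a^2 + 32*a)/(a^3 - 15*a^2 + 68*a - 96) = a/(a - 3)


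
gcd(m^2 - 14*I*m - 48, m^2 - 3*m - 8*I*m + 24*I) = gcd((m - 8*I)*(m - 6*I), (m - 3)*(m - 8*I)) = m - 8*I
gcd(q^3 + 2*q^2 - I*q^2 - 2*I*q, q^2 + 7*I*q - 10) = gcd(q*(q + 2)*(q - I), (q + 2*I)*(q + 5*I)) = 1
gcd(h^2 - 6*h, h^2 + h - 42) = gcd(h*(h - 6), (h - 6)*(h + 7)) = h - 6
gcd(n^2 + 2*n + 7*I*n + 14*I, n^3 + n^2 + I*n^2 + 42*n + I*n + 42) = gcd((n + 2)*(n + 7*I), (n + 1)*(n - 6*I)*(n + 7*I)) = n + 7*I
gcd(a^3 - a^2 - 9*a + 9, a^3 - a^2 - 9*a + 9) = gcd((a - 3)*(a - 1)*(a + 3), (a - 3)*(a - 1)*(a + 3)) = a^3 - a^2 - 9*a + 9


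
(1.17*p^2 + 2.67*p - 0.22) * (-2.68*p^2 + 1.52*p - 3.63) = -3.1356*p^4 - 5.3772*p^3 + 0.4009*p^2 - 10.0265*p + 0.7986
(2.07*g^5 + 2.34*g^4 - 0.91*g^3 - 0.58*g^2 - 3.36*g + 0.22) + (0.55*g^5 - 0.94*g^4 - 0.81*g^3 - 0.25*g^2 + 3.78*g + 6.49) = 2.62*g^5 + 1.4*g^4 - 1.72*g^3 - 0.83*g^2 + 0.42*g + 6.71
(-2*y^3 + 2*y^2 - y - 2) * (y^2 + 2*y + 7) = -2*y^5 - 2*y^4 - 11*y^3 + 10*y^2 - 11*y - 14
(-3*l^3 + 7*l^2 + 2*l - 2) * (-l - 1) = 3*l^4 - 4*l^3 - 9*l^2 + 2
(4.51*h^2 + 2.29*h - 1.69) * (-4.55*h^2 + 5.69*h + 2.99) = -20.5205*h^4 + 15.2424*h^3 + 34.2045*h^2 - 2.769*h - 5.0531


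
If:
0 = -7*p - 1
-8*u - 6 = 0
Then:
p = -1/7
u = -3/4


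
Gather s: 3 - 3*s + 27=30 - 3*s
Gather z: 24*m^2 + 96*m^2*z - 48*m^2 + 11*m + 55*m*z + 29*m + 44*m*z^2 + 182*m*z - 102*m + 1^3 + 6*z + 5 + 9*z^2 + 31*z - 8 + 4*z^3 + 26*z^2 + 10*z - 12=-24*m^2 - 62*m + 4*z^3 + z^2*(44*m + 35) + z*(96*m^2 + 237*m + 47) - 14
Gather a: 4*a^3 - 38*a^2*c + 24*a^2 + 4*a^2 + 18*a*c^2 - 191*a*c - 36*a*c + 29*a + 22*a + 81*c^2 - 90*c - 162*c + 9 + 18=4*a^3 + a^2*(28 - 38*c) + a*(18*c^2 - 227*c + 51) + 81*c^2 - 252*c + 27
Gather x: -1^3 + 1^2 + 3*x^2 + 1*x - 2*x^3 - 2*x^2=-2*x^3 + x^2 + x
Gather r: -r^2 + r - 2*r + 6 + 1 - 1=-r^2 - r + 6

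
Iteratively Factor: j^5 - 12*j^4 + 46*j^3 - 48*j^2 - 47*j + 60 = (j - 5)*(j^4 - 7*j^3 + 11*j^2 + 7*j - 12) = (j - 5)*(j - 3)*(j^3 - 4*j^2 - j + 4) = (j - 5)*(j - 3)*(j + 1)*(j^2 - 5*j + 4) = (j - 5)*(j - 3)*(j - 1)*(j + 1)*(j - 4)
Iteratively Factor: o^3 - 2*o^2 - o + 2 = (o - 2)*(o^2 - 1) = (o - 2)*(o + 1)*(o - 1)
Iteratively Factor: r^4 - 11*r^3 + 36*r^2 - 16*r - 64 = (r + 1)*(r^3 - 12*r^2 + 48*r - 64) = (r - 4)*(r + 1)*(r^2 - 8*r + 16) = (r - 4)^2*(r + 1)*(r - 4)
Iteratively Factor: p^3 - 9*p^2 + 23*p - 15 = (p - 3)*(p^2 - 6*p + 5) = (p - 5)*(p - 3)*(p - 1)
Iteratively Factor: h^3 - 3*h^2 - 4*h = (h + 1)*(h^2 - 4*h) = h*(h + 1)*(h - 4)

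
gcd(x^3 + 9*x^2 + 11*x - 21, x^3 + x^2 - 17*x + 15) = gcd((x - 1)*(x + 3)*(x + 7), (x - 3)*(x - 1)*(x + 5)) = x - 1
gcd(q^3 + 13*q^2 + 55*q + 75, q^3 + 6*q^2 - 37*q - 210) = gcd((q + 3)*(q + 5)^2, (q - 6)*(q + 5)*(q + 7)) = q + 5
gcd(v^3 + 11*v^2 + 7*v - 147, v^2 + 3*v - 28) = v + 7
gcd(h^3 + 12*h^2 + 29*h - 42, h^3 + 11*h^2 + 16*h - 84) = h^2 + 13*h + 42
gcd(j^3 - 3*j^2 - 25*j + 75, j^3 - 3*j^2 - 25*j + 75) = j^3 - 3*j^2 - 25*j + 75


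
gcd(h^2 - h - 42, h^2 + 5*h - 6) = h + 6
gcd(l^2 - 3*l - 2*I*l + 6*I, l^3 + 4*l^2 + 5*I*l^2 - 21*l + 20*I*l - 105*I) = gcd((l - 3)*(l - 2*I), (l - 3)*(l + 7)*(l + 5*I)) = l - 3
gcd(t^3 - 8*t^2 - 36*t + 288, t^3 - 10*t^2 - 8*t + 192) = t^2 - 14*t + 48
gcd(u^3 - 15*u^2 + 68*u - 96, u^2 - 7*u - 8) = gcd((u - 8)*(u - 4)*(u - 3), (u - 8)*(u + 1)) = u - 8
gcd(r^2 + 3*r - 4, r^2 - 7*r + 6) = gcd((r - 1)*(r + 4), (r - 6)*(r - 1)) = r - 1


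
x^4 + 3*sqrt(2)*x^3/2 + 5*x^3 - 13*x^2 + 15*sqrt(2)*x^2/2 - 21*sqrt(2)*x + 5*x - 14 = (x - 2)*(x + 7)*(x + sqrt(2)/2)*(x + sqrt(2))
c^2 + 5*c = c*(c + 5)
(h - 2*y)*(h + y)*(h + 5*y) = h^3 + 4*h^2*y - 7*h*y^2 - 10*y^3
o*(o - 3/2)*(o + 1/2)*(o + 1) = o^4 - 7*o^2/4 - 3*o/4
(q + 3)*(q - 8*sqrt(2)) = q^2 - 8*sqrt(2)*q + 3*q - 24*sqrt(2)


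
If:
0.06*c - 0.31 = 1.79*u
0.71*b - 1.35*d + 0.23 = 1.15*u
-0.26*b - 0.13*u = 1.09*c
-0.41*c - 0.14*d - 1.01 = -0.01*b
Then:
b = 32.38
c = -7.67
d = 17.56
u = -0.43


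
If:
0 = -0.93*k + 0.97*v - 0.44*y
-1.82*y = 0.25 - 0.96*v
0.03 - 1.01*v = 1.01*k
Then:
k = 0.05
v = -0.02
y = -0.15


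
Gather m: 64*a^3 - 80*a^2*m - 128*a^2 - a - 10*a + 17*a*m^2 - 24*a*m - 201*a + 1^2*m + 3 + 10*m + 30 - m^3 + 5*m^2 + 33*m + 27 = 64*a^3 - 128*a^2 - 212*a - m^3 + m^2*(17*a + 5) + m*(-80*a^2 - 24*a + 44) + 60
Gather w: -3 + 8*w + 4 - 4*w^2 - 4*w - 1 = -4*w^2 + 4*w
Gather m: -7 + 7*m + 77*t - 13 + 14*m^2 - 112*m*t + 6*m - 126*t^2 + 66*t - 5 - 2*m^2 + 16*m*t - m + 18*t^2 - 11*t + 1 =12*m^2 + m*(12 - 96*t) - 108*t^2 + 132*t - 24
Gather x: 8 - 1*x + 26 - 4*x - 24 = 10 - 5*x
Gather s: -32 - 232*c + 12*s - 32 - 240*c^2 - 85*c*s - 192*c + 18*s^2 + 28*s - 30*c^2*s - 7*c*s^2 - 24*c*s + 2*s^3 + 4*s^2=-240*c^2 - 424*c + 2*s^3 + s^2*(22 - 7*c) + s*(-30*c^2 - 109*c + 40) - 64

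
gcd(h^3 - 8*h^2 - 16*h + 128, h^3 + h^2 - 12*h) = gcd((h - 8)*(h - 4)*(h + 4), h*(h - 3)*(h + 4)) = h + 4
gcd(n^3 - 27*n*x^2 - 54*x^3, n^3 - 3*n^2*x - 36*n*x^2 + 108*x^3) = -n + 6*x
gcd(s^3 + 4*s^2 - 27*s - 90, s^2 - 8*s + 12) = 1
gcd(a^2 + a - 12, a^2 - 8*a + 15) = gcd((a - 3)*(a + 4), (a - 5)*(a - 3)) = a - 3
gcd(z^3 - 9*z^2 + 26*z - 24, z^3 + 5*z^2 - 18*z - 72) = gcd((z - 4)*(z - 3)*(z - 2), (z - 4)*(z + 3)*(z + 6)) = z - 4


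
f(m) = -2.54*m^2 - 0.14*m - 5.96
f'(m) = -5.08*m - 0.14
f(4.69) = -62.49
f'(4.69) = -23.97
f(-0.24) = -6.07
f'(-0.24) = 1.08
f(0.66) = -7.16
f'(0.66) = -3.49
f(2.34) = -20.20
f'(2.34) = -12.03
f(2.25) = -19.13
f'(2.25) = -11.57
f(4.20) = -51.35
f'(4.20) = -21.48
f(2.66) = -24.30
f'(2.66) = -13.65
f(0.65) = -7.12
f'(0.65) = -3.44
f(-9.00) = -210.44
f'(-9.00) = 45.58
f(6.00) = -98.24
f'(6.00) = -30.62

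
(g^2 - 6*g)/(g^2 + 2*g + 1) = g*(g - 6)/(g^2 + 2*g + 1)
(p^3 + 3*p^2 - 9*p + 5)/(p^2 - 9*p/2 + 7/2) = 2*(p^2 + 4*p - 5)/(2*p - 7)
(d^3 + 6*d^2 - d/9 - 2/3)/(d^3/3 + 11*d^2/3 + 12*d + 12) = (9*d^2 - 1)/(3*(d^2 + 5*d + 6))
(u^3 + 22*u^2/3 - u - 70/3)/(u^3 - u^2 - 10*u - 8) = (3*u^2 + 16*u - 35)/(3*(u^2 - 3*u - 4))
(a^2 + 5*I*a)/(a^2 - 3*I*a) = (a + 5*I)/(a - 3*I)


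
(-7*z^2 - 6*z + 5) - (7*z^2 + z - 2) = -14*z^2 - 7*z + 7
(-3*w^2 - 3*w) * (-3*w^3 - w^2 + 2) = 9*w^5 + 12*w^4 + 3*w^3 - 6*w^2 - 6*w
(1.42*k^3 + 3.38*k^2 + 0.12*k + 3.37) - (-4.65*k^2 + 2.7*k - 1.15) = 1.42*k^3 + 8.03*k^2 - 2.58*k + 4.52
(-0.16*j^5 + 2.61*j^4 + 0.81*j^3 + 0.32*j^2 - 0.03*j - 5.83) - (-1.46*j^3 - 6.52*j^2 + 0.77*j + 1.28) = -0.16*j^5 + 2.61*j^4 + 2.27*j^3 + 6.84*j^2 - 0.8*j - 7.11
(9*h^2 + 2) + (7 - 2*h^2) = 7*h^2 + 9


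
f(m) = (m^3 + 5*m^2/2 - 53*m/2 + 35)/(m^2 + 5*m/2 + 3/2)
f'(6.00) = 1.17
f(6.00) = 3.47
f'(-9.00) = 1.77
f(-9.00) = -4.22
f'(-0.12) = -80.84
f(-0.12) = 31.47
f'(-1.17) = -2944.72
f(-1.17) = -1209.01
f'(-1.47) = 170541.72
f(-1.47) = -5402.89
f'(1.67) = -1.35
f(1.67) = 0.28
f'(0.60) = -13.30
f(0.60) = 6.02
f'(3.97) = 1.05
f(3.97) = 1.17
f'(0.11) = -41.85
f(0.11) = 17.97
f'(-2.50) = 99.00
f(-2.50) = 67.50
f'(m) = (-2*m - 5/2)*(m^3 + 5*m^2/2 - 53*m/2 + 35)/(m^2 + 5*m/2 + 3/2)^2 + (3*m^2 + 5*m - 53/2)/(m^2 + 5*m/2 + 3/2)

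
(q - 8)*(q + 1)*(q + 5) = q^3 - 2*q^2 - 43*q - 40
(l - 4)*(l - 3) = l^2 - 7*l + 12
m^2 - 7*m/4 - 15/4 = (m - 3)*(m + 5/4)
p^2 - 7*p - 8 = (p - 8)*(p + 1)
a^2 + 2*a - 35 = (a - 5)*(a + 7)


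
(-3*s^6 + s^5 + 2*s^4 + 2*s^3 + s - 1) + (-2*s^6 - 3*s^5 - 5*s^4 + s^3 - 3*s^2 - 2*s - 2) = -5*s^6 - 2*s^5 - 3*s^4 + 3*s^3 - 3*s^2 - s - 3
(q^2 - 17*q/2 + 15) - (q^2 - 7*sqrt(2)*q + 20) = -17*q/2 + 7*sqrt(2)*q - 5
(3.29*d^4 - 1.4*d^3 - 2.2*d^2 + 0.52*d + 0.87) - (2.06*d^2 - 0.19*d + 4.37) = 3.29*d^4 - 1.4*d^3 - 4.26*d^2 + 0.71*d - 3.5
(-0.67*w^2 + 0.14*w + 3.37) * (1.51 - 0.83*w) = 0.5561*w^3 - 1.1279*w^2 - 2.5857*w + 5.0887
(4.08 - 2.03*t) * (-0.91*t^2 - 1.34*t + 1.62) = 1.8473*t^3 - 0.9926*t^2 - 8.7558*t + 6.6096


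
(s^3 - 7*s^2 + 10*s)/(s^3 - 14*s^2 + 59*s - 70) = s/(s - 7)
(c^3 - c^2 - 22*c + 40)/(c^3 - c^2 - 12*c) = (c^2 + 3*c - 10)/(c*(c + 3))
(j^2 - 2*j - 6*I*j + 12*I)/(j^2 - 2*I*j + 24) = (j - 2)/(j + 4*I)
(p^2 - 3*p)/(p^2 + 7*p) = (p - 3)/(p + 7)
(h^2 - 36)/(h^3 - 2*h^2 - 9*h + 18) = (h^2 - 36)/(h^3 - 2*h^2 - 9*h + 18)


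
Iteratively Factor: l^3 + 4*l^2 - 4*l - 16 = (l + 2)*(l^2 + 2*l - 8) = (l + 2)*(l + 4)*(l - 2)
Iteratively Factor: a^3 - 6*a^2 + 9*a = (a - 3)*(a^2 - 3*a) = a*(a - 3)*(a - 3)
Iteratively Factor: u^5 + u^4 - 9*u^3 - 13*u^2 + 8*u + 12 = (u - 3)*(u^4 + 4*u^3 + 3*u^2 - 4*u - 4) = (u - 3)*(u + 1)*(u^3 + 3*u^2 - 4) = (u - 3)*(u - 1)*(u + 1)*(u^2 + 4*u + 4) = (u - 3)*(u - 1)*(u + 1)*(u + 2)*(u + 2)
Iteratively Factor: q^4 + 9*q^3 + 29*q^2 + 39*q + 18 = (q + 3)*(q^3 + 6*q^2 + 11*q + 6) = (q + 3)^2*(q^2 + 3*q + 2) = (q + 1)*(q + 3)^2*(q + 2)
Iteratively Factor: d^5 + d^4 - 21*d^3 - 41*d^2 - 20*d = (d - 5)*(d^4 + 6*d^3 + 9*d^2 + 4*d) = (d - 5)*(d + 1)*(d^3 + 5*d^2 + 4*d) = d*(d - 5)*(d + 1)*(d^2 + 5*d + 4) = d*(d - 5)*(d + 1)^2*(d + 4)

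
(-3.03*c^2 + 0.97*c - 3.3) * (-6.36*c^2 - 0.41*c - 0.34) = 19.2708*c^4 - 4.9269*c^3 + 21.6205*c^2 + 1.0232*c + 1.122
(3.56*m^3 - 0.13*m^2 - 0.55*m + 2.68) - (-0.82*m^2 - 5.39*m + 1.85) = 3.56*m^3 + 0.69*m^2 + 4.84*m + 0.83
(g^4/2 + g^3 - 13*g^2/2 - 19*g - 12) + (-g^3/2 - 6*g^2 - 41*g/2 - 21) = g^4/2 + g^3/2 - 25*g^2/2 - 79*g/2 - 33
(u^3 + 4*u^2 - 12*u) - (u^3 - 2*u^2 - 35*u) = 6*u^2 + 23*u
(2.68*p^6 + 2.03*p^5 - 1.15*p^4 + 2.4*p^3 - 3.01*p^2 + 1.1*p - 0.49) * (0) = 0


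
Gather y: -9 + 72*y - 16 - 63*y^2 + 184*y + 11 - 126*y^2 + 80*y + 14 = -189*y^2 + 336*y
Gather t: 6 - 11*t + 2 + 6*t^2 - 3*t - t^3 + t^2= -t^3 + 7*t^2 - 14*t + 8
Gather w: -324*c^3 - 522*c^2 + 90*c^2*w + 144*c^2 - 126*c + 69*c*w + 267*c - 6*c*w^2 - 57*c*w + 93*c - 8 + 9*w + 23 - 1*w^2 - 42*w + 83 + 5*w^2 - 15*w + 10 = -324*c^3 - 378*c^2 + 234*c + w^2*(4 - 6*c) + w*(90*c^2 + 12*c - 48) + 108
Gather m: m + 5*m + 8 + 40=6*m + 48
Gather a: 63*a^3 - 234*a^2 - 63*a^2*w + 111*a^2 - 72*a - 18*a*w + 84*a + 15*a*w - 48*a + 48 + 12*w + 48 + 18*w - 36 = 63*a^3 + a^2*(-63*w - 123) + a*(-3*w - 36) + 30*w + 60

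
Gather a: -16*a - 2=-16*a - 2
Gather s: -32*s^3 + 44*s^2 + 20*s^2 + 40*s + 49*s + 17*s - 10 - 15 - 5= -32*s^3 + 64*s^2 + 106*s - 30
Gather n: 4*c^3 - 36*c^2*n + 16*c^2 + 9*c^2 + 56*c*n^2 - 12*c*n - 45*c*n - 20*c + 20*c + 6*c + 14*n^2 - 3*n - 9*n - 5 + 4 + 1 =4*c^3 + 25*c^2 + 6*c + n^2*(56*c + 14) + n*(-36*c^2 - 57*c - 12)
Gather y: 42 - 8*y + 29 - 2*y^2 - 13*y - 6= -2*y^2 - 21*y + 65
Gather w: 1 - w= 1 - w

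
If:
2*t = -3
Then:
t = -3/2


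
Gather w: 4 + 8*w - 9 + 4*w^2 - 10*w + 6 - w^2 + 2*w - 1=3*w^2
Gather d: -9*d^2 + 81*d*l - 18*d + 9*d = -9*d^2 + d*(81*l - 9)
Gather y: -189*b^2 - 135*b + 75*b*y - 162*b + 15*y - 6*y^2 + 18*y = -189*b^2 - 297*b - 6*y^2 + y*(75*b + 33)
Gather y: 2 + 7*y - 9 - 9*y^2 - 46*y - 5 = -9*y^2 - 39*y - 12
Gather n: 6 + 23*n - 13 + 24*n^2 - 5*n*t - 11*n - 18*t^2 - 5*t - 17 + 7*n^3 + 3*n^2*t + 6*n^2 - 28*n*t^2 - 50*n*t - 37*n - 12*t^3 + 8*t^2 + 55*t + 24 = 7*n^3 + n^2*(3*t + 30) + n*(-28*t^2 - 55*t - 25) - 12*t^3 - 10*t^2 + 50*t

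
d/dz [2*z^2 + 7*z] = 4*z + 7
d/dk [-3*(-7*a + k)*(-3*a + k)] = 30*a - 6*k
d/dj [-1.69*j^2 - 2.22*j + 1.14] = -3.38*j - 2.22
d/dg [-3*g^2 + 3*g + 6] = 3 - 6*g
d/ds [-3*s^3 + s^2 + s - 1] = -9*s^2 + 2*s + 1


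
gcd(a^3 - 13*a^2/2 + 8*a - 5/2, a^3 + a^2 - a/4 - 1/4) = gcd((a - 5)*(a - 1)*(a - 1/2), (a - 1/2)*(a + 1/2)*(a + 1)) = a - 1/2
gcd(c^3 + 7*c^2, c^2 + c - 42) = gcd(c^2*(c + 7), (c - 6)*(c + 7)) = c + 7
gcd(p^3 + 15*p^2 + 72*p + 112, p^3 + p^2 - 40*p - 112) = p^2 + 8*p + 16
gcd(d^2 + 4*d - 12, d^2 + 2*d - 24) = d + 6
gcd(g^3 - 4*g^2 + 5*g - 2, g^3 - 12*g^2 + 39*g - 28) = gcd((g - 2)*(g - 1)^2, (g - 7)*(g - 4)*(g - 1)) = g - 1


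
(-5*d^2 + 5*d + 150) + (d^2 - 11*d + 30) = -4*d^2 - 6*d + 180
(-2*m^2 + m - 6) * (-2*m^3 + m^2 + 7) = 4*m^5 - 4*m^4 + 13*m^3 - 20*m^2 + 7*m - 42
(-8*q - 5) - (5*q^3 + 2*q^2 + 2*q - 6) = -5*q^3 - 2*q^2 - 10*q + 1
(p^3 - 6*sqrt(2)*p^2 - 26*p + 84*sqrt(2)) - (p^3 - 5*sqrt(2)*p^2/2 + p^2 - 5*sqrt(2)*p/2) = -7*sqrt(2)*p^2/2 - p^2 - 26*p + 5*sqrt(2)*p/2 + 84*sqrt(2)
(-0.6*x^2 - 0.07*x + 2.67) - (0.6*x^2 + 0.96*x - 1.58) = -1.2*x^2 - 1.03*x + 4.25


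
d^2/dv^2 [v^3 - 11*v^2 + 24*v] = 6*v - 22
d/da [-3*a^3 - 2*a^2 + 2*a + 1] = -9*a^2 - 4*a + 2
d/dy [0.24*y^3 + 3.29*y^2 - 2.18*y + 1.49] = 0.72*y^2 + 6.58*y - 2.18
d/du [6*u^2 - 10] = 12*u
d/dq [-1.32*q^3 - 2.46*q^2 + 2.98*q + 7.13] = -3.96*q^2 - 4.92*q + 2.98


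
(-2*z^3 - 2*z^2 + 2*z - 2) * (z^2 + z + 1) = -2*z^5 - 4*z^4 - 2*z^3 - 2*z^2 - 2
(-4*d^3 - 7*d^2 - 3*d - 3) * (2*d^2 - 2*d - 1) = -8*d^5 - 6*d^4 + 12*d^3 + 7*d^2 + 9*d + 3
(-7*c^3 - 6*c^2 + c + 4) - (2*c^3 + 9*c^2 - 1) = -9*c^3 - 15*c^2 + c + 5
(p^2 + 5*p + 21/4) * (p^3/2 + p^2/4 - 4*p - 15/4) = p^5/2 + 11*p^4/4 - p^3/8 - 359*p^2/16 - 159*p/4 - 315/16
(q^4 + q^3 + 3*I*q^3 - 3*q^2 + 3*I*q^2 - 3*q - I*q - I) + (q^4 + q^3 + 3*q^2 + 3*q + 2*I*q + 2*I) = 2*q^4 + 2*q^3 + 3*I*q^3 + 3*I*q^2 + I*q + I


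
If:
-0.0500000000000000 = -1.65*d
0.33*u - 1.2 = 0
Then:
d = 0.03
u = 3.64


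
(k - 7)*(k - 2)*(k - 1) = k^3 - 10*k^2 + 23*k - 14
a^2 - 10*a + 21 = (a - 7)*(a - 3)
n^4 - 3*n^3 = n^3*(n - 3)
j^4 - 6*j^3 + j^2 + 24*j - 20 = (j - 5)*(j - 2)*(j - 1)*(j + 2)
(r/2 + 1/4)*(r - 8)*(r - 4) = r^3/2 - 23*r^2/4 + 13*r + 8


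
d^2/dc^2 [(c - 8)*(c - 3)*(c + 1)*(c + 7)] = 12*c^2 - 18*c - 114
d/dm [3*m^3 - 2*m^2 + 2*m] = 9*m^2 - 4*m + 2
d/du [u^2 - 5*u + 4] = 2*u - 5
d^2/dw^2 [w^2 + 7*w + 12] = 2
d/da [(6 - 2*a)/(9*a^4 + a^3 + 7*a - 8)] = 2*(-9*a^4 - a^3 - 7*a + (a - 3)*(36*a^3 + 3*a^2 + 7) + 8)/(9*a^4 + a^3 + 7*a - 8)^2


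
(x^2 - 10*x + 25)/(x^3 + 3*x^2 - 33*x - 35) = (x - 5)/(x^2 + 8*x + 7)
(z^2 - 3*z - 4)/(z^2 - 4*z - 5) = (z - 4)/(z - 5)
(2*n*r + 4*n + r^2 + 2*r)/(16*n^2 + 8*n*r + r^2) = (2*n*r + 4*n + r^2 + 2*r)/(16*n^2 + 8*n*r + r^2)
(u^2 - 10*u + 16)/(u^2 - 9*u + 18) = (u^2 - 10*u + 16)/(u^2 - 9*u + 18)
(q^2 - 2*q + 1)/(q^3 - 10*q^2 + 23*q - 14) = (q - 1)/(q^2 - 9*q + 14)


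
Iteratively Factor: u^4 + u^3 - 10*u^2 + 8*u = (u)*(u^3 + u^2 - 10*u + 8) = u*(u - 2)*(u^2 + 3*u - 4) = u*(u - 2)*(u + 4)*(u - 1)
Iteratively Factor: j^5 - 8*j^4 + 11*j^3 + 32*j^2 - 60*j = (j - 5)*(j^4 - 3*j^3 - 4*j^2 + 12*j) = (j - 5)*(j + 2)*(j^3 - 5*j^2 + 6*j) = (j - 5)*(j - 2)*(j + 2)*(j^2 - 3*j) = (j - 5)*(j - 3)*(j - 2)*(j + 2)*(j)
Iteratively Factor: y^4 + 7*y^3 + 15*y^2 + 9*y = (y)*(y^3 + 7*y^2 + 15*y + 9) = y*(y + 1)*(y^2 + 6*y + 9) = y*(y + 1)*(y + 3)*(y + 3)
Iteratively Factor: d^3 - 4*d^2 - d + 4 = (d - 4)*(d^2 - 1) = (d - 4)*(d - 1)*(d + 1)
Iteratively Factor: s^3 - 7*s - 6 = (s - 3)*(s^2 + 3*s + 2) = (s - 3)*(s + 2)*(s + 1)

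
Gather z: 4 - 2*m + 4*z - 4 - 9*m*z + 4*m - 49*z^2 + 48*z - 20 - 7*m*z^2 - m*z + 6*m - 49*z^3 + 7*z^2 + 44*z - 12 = 8*m - 49*z^3 + z^2*(-7*m - 42) + z*(96 - 10*m) - 32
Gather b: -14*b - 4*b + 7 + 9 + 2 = 18 - 18*b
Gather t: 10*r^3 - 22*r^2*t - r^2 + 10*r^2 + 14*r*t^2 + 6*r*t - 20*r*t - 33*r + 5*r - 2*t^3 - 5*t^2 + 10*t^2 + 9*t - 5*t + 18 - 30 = 10*r^3 + 9*r^2 - 28*r - 2*t^3 + t^2*(14*r + 5) + t*(-22*r^2 - 14*r + 4) - 12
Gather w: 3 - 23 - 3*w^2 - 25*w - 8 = -3*w^2 - 25*w - 28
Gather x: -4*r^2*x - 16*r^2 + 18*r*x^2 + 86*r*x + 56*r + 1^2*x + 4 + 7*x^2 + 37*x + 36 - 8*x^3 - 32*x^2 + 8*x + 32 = -16*r^2 + 56*r - 8*x^3 + x^2*(18*r - 25) + x*(-4*r^2 + 86*r + 46) + 72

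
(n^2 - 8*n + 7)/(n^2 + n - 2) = (n - 7)/(n + 2)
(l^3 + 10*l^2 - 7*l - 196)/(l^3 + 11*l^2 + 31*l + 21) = (l^2 + 3*l - 28)/(l^2 + 4*l + 3)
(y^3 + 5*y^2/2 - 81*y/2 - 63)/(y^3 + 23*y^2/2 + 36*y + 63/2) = (y - 6)/(y + 3)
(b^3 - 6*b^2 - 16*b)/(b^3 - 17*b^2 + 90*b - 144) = b*(b + 2)/(b^2 - 9*b + 18)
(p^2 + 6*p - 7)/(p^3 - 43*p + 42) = 1/(p - 6)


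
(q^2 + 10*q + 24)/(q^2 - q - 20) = (q + 6)/(q - 5)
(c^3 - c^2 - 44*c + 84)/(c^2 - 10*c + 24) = (c^2 + 5*c - 14)/(c - 4)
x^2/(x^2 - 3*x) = x/(x - 3)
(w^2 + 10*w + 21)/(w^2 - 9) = (w + 7)/(w - 3)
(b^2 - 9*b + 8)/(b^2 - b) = (b - 8)/b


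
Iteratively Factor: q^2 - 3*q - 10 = (q + 2)*(q - 5)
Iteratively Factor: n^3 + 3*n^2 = (n)*(n^2 + 3*n) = n*(n + 3)*(n)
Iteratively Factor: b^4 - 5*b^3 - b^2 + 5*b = (b - 1)*(b^3 - 4*b^2 - 5*b) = (b - 5)*(b - 1)*(b^2 + b) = b*(b - 5)*(b - 1)*(b + 1)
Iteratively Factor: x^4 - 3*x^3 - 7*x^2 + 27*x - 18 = (x - 1)*(x^3 - 2*x^2 - 9*x + 18) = (x - 1)*(x + 3)*(x^2 - 5*x + 6) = (x - 2)*(x - 1)*(x + 3)*(x - 3)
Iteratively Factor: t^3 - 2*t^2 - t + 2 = (t + 1)*(t^2 - 3*t + 2) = (t - 1)*(t + 1)*(t - 2)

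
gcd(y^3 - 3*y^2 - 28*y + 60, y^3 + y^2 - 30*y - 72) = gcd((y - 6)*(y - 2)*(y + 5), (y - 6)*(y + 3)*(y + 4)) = y - 6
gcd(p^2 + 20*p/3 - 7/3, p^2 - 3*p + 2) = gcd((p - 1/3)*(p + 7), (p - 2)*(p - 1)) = 1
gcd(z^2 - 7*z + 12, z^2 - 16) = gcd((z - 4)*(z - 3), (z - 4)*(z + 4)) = z - 4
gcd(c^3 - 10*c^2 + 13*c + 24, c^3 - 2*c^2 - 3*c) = c^2 - 2*c - 3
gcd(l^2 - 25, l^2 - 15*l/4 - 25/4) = l - 5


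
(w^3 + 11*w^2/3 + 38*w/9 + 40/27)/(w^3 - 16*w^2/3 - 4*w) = (w^2 + 3*w + 20/9)/(w*(w - 6))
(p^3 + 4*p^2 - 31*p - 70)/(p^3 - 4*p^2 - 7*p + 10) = (p + 7)/(p - 1)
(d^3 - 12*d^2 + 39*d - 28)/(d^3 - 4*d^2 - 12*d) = (-d^3 + 12*d^2 - 39*d + 28)/(d*(-d^2 + 4*d + 12))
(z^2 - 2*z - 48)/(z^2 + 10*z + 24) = (z - 8)/(z + 4)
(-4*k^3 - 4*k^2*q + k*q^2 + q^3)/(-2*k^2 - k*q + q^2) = 2*k + q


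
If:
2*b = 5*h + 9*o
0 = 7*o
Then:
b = 5*h/2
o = 0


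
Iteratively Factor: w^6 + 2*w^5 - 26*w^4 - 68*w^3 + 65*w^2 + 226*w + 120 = (w + 1)*(w^5 + w^4 - 27*w^3 - 41*w^2 + 106*w + 120) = (w - 2)*(w + 1)*(w^4 + 3*w^3 - 21*w^2 - 83*w - 60) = (w - 2)*(w + 1)*(w + 4)*(w^3 - w^2 - 17*w - 15) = (w - 5)*(w - 2)*(w + 1)*(w + 4)*(w^2 + 4*w + 3) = (w - 5)*(w - 2)*(w + 1)^2*(w + 4)*(w + 3)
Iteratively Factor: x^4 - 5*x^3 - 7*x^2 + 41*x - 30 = (x - 1)*(x^3 - 4*x^2 - 11*x + 30) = (x - 1)*(x + 3)*(x^2 - 7*x + 10) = (x - 5)*(x - 1)*(x + 3)*(x - 2)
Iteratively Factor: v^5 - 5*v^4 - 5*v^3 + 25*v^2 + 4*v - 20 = (v + 2)*(v^4 - 7*v^3 + 9*v^2 + 7*v - 10) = (v - 1)*(v + 2)*(v^3 - 6*v^2 + 3*v + 10) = (v - 1)*(v + 1)*(v + 2)*(v^2 - 7*v + 10) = (v - 2)*(v - 1)*(v + 1)*(v + 2)*(v - 5)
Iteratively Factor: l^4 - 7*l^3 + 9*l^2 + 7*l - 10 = (l - 1)*(l^3 - 6*l^2 + 3*l + 10) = (l - 5)*(l - 1)*(l^2 - l - 2) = (l - 5)*(l - 1)*(l + 1)*(l - 2)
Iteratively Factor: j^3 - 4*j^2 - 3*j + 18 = (j - 3)*(j^2 - j - 6) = (j - 3)^2*(j + 2)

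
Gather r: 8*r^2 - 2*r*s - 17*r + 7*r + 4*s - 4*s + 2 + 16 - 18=8*r^2 + r*(-2*s - 10)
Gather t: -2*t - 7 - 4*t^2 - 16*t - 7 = -4*t^2 - 18*t - 14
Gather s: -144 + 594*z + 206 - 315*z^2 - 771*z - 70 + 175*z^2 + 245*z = -140*z^2 + 68*z - 8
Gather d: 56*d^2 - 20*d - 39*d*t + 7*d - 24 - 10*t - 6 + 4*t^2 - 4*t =56*d^2 + d*(-39*t - 13) + 4*t^2 - 14*t - 30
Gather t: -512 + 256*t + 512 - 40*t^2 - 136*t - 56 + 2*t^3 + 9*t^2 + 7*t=2*t^3 - 31*t^2 + 127*t - 56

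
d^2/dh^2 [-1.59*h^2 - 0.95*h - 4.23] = -3.18000000000000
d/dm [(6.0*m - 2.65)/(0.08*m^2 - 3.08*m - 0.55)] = (-0.48*m^2 + 0.423999999999999*m - 11.462)/(0.0064*m^4 - 0.4928*m^3 + 9.3984*m^2 + 3.388*m + 0.3025)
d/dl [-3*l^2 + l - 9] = 1 - 6*l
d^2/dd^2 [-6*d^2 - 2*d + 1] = -12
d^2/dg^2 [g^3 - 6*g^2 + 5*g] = 6*g - 12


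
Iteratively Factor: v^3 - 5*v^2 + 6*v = (v)*(v^2 - 5*v + 6) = v*(v - 3)*(v - 2)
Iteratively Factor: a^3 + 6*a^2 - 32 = (a + 4)*(a^2 + 2*a - 8) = (a - 2)*(a + 4)*(a + 4)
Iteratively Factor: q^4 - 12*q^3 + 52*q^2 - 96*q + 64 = (q - 4)*(q^3 - 8*q^2 + 20*q - 16) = (q - 4)*(q - 2)*(q^2 - 6*q + 8) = (q - 4)^2*(q - 2)*(q - 2)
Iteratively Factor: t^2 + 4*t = (t)*(t + 4)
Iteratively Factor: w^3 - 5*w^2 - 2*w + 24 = (w - 3)*(w^2 - 2*w - 8) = (w - 4)*(w - 3)*(w + 2)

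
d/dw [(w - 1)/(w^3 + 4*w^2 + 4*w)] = (-2*w^2 + 3*w + 2)/(w^2*(w^3 + 6*w^2 + 12*w + 8))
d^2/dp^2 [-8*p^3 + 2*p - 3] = -48*p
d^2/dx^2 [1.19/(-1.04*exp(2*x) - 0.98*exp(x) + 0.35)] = (-1.19*(2.08*exp(x) + 0.98)*(4.16*exp(x) + 1.96)*exp(x) + (4.9504*exp(x) + 1.1662)*(1.04*exp(2*x) + 0.98*exp(x) - 0.35))*exp(x)/(1.04*exp(2*x) + 0.98*exp(x) - 0.35)^3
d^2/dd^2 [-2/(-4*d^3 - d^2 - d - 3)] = 4*(-(12*d + 1)*(4*d^3 + d^2 + d + 3) + (12*d^2 + 2*d + 1)^2)/(4*d^3 + d^2 + d + 3)^3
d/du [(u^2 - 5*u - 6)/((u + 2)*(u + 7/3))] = 12*(7*u^2 + 16*u + 2)/(9*u^4 + 78*u^3 + 253*u^2 + 364*u + 196)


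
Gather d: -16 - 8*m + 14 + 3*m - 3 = -5*m - 5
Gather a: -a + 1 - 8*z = -a - 8*z + 1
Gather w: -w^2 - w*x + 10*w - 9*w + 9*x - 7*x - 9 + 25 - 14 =-w^2 + w*(1 - x) + 2*x + 2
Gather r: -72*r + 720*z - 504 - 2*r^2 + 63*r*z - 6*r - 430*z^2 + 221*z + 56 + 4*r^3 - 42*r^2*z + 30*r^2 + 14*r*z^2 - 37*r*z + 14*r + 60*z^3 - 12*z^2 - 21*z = 4*r^3 + r^2*(28 - 42*z) + r*(14*z^2 + 26*z - 64) + 60*z^3 - 442*z^2 + 920*z - 448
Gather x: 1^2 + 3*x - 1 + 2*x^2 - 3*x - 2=2*x^2 - 2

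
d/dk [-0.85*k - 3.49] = -0.850000000000000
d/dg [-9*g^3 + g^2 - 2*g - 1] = -27*g^2 + 2*g - 2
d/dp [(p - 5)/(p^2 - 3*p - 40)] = (p^2 - 3*p - (p - 5)*(2*p - 3) - 40)/(-p^2 + 3*p + 40)^2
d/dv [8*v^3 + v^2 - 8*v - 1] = 24*v^2 + 2*v - 8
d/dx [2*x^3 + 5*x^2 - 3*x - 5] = 6*x^2 + 10*x - 3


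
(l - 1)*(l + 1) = l^2 - 1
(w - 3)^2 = w^2 - 6*w + 9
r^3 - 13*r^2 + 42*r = r*(r - 7)*(r - 6)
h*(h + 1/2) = h^2 + h/2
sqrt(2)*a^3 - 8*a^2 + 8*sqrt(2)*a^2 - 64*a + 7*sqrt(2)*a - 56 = (a + 7)*(a - 4*sqrt(2))*(sqrt(2)*a + sqrt(2))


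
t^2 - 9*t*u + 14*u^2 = (t - 7*u)*(t - 2*u)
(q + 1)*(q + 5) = q^2 + 6*q + 5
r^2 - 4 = (r - 2)*(r + 2)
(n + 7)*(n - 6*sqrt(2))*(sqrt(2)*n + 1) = sqrt(2)*n^3 - 11*n^2 + 7*sqrt(2)*n^2 - 77*n - 6*sqrt(2)*n - 42*sqrt(2)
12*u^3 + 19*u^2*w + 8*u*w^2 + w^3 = (u + w)*(3*u + w)*(4*u + w)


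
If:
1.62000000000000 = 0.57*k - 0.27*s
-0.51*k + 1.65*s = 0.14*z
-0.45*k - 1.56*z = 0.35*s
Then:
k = 3.28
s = 0.91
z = -1.15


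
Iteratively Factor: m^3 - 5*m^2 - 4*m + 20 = (m - 2)*(m^2 - 3*m - 10) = (m - 5)*(m - 2)*(m + 2)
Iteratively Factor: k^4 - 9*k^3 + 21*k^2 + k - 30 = (k + 1)*(k^3 - 10*k^2 + 31*k - 30) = (k - 3)*(k + 1)*(k^2 - 7*k + 10) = (k - 5)*(k - 3)*(k + 1)*(k - 2)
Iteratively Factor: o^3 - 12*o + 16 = (o - 2)*(o^2 + 2*o - 8) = (o - 2)^2*(o + 4)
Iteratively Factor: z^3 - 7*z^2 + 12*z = (z - 4)*(z^2 - 3*z) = z*(z - 4)*(z - 3)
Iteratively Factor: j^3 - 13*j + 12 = (j - 3)*(j^2 + 3*j - 4) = (j - 3)*(j - 1)*(j + 4)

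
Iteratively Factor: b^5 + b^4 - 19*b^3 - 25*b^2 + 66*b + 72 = (b + 3)*(b^4 - 2*b^3 - 13*b^2 + 14*b + 24) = (b + 3)^2*(b^3 - 5*b^2 + 2*b + 8) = (b + 1)*(b + 3)^2*(b^2 - 6*b + 8) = (b - 4)*(b + 1)*(b + 3)^2*(b - 2)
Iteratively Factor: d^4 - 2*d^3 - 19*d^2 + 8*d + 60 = (d + 3)*(d^3 - 5*d^2 - 4*d + 20) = (d - 2)*(d + 3)*(d^2 - 3*d - 10) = (d - 5)*(d - 2)*(d + 3)*(d + 2)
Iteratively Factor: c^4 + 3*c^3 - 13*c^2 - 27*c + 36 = (c + 4)*(c^3 - c^2 - 9*c + 9) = (c - 3)*(c + 4)*(c^2 + 2*c - 3) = (c - 3)*(c - 1)*(c + 4)*(c + 3)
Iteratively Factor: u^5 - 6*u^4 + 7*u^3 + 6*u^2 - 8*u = (u - 1)*(u^4 - 5*u^3 + 2*u^2 + 8*u) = u*(u - 1)*(u^3 - 5*u^2 + 2*u + 8) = u*(u - 2)*(u - 1)*(u^2 - 3*u - 4) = u*(u - 2)*(u - 1)*(u + 1)*(u - 4)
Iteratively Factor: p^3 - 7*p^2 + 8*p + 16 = (p - 4)*(p^2 - 3*p - 4) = (p - 4)^2*(p + 1)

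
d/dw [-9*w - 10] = -9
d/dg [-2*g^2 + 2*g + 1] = 2 - 4*g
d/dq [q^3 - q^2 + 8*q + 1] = 3*q^2 - 2*q + 8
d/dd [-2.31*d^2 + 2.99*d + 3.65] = 2.99 - 4.62*d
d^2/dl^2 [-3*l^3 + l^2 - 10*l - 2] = 2 - 18*l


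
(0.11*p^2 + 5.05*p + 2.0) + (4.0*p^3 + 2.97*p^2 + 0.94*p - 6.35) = 4.0*p^3 + 3.08*p^2 + 5.99*p - 4.35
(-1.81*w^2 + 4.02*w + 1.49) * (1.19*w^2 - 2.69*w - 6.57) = -2.1539*w^4 + 9.6527*w^3 + 2.851*w^2 - 30.4195*w - 9.7893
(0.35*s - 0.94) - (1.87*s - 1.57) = 0.63 - 1.52*s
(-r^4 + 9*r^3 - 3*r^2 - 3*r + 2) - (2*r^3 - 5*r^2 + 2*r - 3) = -r^4 + 7*r^3 + 2*r^2 - 5*r + 5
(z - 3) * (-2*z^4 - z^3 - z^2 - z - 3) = -2*z^5 + 5*z^4 + 2*z^3 + 2*z^2 + 9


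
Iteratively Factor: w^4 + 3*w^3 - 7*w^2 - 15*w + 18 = (w - 2)*(w^3 + 5*w^2 + 3*w - 9) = (w - 2)*(w - 1)*(w^2 + 6*w + 9) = (w - 2)*(w - 1)*(w + 3)*(w + 3)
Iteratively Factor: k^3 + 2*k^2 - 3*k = (k)*(k^2 + 2*k - 3) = k*(k - 1)*(k + 3)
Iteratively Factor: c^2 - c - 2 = (c + 1)*(c - 2)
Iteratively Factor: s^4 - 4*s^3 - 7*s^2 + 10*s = (s - 5)*(s^3 + s^2 - 2*s) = (s - 5)*(s + 2)*(s^2 - s) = (s - 5)*(s - 1)*(s + 2)*(s)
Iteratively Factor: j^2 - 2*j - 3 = (j - 3)*(j + 1)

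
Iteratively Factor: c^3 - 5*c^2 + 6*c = (c - 2)*(c^2 - 3*c) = c*(c - 2)*(c - 3)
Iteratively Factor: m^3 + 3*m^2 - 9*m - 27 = (m - 3)*(m^2 + 6*m + 9) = (m - 3)*(m + 3)*(m + 3)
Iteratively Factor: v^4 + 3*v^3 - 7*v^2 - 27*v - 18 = (v + 2)*(v^3 + v^2 - 9*v - 9) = (v + 1)*(v + 2)*(v^2 - 9) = (v - 3)*(v + 1)*(v + 2)*(v + 3)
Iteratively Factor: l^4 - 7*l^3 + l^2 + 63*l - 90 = (l - 3)*(l^3 - 4*l^2 - 11*l + 30) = (l - 5)*(l - 3)*(l^2 + l - 6) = (l - 5)*(l - 3)*(l + 3)*(l - 2)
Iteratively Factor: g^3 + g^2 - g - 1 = (g - 1)*(g^2 + 2*g + 1) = (g - 1)*(g + 1)*(g + 1)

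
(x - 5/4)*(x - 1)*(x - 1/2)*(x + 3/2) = x^4 - 5*x^3/4 - 7*x^2/4 + 47*x/16 - 15/16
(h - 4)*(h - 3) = h^2 - 7*h + 12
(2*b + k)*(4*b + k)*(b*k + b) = 8*b^3*k + 8*b^3 + 6*b^2*k^2 + 6*b^2*k + b*k^3 + b*k^2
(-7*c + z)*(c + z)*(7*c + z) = -49*c^3 - 49*c^2*z + c*z^2 + z^3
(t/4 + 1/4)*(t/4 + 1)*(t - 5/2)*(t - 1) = t^4/16 + 3*t^3/32 - 11*t^2/16 - 3*t/32 + 5/8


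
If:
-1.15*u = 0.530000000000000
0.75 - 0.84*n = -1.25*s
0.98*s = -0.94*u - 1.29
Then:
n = -0.41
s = -0.87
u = -0.46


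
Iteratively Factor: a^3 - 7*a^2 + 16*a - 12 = (a - 2)*(a^2 - 5*a + 6) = (a - 3)*(a - 2)*(a - 2)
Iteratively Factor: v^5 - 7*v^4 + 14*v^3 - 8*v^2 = (v - 2)*(v^4 - 5*v^3 + 4*v^2) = v*(v - 2)*(v^3 - 5*v^2 + 4*v) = v*(v - 4)*(v - 2)*(v^2 - v) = v^2*(v - 4)*(v - 2)*(v - 1)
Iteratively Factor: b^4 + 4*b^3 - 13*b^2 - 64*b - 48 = (b + 4)*(b^3 - 13*b - 12) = (b + 1)*(b + 4)*(b^2 - b - 12) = (b + 1)*(b + 3)*(b + 4)*(b - 4)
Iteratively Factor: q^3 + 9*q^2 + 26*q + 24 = (q + 2)*(q^2 + 7*q + 12) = (q + 2)*(q + 3)*(q + 4)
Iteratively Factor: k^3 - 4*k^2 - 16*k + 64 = (k + 4)*(k^2 - 8*k + 16) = (k - 4)*(k + 4)*(k - 4)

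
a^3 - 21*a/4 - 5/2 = (a - 5/2)*(a + 1/2)*(a + 2)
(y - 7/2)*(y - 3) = y^2 - 13*y/2 + 21/2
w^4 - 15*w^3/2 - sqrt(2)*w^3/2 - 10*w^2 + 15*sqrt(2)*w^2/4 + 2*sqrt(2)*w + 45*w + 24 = (w - 8)*(w + 1/2)*(w - 2*sqrt(2))*(w + 3*sqrt(2)/2)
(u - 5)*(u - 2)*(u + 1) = u^3 - 6*u^2 + 3*u + 10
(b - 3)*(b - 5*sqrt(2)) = b^2 - 5*sqrt(2)*b - 3*b + 15*sqrt(2)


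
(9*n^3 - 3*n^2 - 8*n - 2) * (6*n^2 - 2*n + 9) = 54*n^5 - 36*n^4 + 39*n^3 - 23*n^2 - 68*n - 18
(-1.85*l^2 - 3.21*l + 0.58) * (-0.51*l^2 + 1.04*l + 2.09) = 0.9435*l^4 - 0.2869*l^3 - 7.5007*l^2 - 6.1057*l + 1.2122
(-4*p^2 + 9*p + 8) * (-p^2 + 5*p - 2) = 4*p^4 - 29*p^3 + 45*p^2 + 22*p - 16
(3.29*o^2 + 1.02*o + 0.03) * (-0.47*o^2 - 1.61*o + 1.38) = -1.5463*o^4 - 5.7763*o^3 + 2.8839*o^2 + 1.3593*o + 0.0414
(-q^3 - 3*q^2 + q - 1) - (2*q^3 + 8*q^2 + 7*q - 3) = -3*q^3 - 11*q^2 - 6*q + 2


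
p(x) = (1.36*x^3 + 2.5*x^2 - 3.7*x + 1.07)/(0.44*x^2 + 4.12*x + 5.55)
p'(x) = (-0.88*x - 4.12)*(1.36*x^3 + 2.5*x^2 - 3.7*x + 1.07)/(0.44*x^2 + 4.12*x + 5.55)^2 + (4.08*x^2 + 5.0*x - 3.7)/(0.44*x^2 + 4.12*x + 5.55) = (0.5984*x^4 + 11.2064*x^3 + 34.572*x^2 + 26.8084*x - 24.9434)/(0.1936*x^4 + 3.6256*x^3 + 21.8584*x^2 + 45.732*x + 30.8025)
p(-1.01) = 3.24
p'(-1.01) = -8.20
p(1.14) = 0.20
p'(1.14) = 0.58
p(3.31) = 2.73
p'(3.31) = 1.60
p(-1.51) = 23.11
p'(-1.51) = -200.16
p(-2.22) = -4.71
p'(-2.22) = -10.86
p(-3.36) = 2.97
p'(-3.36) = -6.65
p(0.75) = 0.03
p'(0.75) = 0.25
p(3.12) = 2.43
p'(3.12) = 1.54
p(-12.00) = -99.88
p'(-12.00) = -6.13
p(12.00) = 22.53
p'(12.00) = 2.65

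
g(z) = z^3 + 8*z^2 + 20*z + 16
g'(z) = 3*z^2 + 16*z + 20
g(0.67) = 33.29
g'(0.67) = 32.07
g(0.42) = 25.89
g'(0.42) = 27.25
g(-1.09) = 2.41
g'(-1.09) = 6.12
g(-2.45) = 0.31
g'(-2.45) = -1.19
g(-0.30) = 10.69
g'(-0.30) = 15.47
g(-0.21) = 12.14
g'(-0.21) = 16.77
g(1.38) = 61.46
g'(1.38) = 47.79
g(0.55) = 29.59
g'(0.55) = 29.71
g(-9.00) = -245.00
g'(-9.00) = 119.00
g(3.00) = 175.00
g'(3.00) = 95.00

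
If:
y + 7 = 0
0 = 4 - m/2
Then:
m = 8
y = -7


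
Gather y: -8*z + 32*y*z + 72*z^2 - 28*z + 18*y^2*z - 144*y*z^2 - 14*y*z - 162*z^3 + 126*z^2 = 18*y^2*z + y*(-144*z^2 + 18*z) - 162*z^3 + 198*z^2 - 36*z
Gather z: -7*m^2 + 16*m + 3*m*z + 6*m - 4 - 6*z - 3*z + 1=-7*m^2 + 22*m + z*(3*m - 9) - 3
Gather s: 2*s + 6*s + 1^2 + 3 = 8*s + 4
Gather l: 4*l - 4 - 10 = 4*l - 14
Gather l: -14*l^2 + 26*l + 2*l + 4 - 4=-14*l^2 + 28*l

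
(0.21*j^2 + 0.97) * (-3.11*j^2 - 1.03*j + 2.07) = -0.6531*j^4 - 0.2163*j^3 - 2.582*j^2 - 0.9991*j + 2.0079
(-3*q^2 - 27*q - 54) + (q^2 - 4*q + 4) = -2*q^2 - 31*q - 50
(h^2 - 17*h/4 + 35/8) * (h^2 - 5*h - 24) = h^4 - 37*h^3/4 + 13*h^2/8 + 641*h/8 - 105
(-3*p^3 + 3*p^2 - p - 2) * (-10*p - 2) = 30*p^4 - 24*p^3 + 4*p^2 + 22*p + 4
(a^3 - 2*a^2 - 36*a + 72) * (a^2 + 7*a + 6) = a^5 + 5*a^4 - 44*a^3 - 192*a^2 + 288*a + 432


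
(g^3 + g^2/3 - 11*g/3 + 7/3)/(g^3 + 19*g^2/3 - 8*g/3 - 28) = (g^2 - 2*g + 1)/(g^2 + 4*g - 12)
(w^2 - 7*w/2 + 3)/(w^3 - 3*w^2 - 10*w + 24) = (w - 3/2)/(w^2 - w - 12)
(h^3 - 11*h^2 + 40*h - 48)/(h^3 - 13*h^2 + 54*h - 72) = (h - 4)/(h - 6)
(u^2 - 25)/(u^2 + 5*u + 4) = (u^2 - 25)/(u^2 + 5*u + 4)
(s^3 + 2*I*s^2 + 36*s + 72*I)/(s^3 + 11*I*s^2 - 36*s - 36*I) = (s - 6*I)/(s + 3*I)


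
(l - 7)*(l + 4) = l^2 - 3*l - 28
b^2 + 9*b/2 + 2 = (b + 1/2)*(b + 4)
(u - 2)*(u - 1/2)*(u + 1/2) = u^3 - 2*u^2 - u/4 + 1/2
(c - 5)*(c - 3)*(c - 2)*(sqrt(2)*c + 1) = sqrt(2)*c^4 - 10*sqrt(2)*c^3 + c^3 - 10*c^2 + 31*sqrt(2)*c^2 - 30*sqrt(2)*c + 31*c - 30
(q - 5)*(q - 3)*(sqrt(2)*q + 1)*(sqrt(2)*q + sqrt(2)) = 2*q^4 - 14*q^3 + sqrt(2)*q^3 - 7*sqrt(2)*q^2 + 14*q^2 + 7*sqrt(2)*q + 30*q + 15*sqrt(2)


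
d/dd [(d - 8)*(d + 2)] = 2*d - 6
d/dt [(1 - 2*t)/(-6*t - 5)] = 16/(6*t + 5)^2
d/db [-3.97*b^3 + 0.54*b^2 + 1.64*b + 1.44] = -11.91*b^2 + 1.08*b + 1.64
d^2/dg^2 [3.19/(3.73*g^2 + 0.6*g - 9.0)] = (-88.764302*g^2 - 14.27844*g + 3.19*(7.46*g + 0.6)*(14.92*g + 1.2) + 214.1766)/(3.73*g^2 + 0.6*g - 9.0)^3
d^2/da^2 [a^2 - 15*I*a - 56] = 2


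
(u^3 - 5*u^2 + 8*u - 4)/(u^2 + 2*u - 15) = (u^3 - 5*u^2 + 8*u - 4)/(u^2 + 2*u - 15)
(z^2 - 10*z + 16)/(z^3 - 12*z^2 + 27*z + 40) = (z - 2)/(z^2 - 4*z - 5)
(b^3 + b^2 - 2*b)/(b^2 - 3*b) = (b^2 + b - 2)/(b - 3)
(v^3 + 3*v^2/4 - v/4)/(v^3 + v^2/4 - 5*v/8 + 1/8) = 2*v/(2*v - 1)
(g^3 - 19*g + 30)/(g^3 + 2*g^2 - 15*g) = (g - 2)/g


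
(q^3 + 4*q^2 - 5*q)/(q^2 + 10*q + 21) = q*(q^2 + 4*q - 5)/(q^2 + 10*q + 21)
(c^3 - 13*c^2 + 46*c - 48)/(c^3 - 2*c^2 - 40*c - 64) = (c^2 - 5*c + 6)/(c^2 + 6*c + 8)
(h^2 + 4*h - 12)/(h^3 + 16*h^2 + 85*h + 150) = (h - 2)/(h^2 + 10*h + 25)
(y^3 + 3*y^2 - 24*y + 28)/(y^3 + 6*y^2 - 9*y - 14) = (y - 2)/(y + 1)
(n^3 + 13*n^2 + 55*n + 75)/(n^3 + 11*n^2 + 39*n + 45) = (n + 5)/(n + 3)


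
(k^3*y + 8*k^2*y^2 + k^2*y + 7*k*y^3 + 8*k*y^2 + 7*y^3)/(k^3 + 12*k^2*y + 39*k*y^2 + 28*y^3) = y*(k + 1)/(k + 4*y)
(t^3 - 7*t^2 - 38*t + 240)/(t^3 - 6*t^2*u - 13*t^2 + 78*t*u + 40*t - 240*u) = (t + 6)/(t - 6*u)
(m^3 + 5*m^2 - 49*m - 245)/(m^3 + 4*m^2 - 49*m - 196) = (m + 5)/(m + 4)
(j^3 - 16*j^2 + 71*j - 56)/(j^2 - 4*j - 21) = (j^2 - 9*j + 8)/(j + 3)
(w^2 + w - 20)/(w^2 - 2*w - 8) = (w + 5)/(w + 2)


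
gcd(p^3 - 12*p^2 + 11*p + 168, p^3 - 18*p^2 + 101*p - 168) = p^2 - 15*p + 56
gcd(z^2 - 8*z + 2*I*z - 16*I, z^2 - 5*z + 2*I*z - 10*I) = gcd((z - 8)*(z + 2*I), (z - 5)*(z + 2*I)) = z + 2*I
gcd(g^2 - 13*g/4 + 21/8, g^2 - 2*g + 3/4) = g - 3/2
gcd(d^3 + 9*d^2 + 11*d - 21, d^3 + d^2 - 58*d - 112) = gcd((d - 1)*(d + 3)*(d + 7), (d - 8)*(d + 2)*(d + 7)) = d + 7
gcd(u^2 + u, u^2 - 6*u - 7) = u + 1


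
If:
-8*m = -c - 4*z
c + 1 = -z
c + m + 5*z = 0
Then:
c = -44/35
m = -1/35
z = 9/35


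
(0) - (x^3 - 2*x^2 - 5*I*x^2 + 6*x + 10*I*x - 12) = -x^3 + 2*x^2 + 5*I*x^2 - 6*x - 10*I*x + 12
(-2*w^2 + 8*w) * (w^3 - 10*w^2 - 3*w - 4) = -2*w^5 + 28*w^4 - 74*w^3 - 16*w^2 - 32*w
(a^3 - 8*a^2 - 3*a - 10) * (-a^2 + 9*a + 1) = -a^5 + 17*a^4 - 68*a^3 - 25*a^2 - 93*a - 10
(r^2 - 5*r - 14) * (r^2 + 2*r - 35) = r^4 - 3*r^3 - 59*r^2 + 147*r + 490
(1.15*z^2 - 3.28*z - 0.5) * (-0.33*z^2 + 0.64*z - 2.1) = -0.3795*z^4 + 1.8184*z^3 - 4.3492*z^2 + 6.568*z + 1.05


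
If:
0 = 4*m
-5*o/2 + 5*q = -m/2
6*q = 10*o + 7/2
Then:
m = 0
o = -1/2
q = -1/4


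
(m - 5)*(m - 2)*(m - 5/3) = m^3 - 26*m^2/3 + 65*m/3 - 50/3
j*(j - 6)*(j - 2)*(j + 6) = j^4 - 2*j^3 - 36*j^2 + 72*j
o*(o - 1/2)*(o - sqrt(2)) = o^3 - sqrt(2)*o^2 - o^2/2 + sqrt(2)*o/2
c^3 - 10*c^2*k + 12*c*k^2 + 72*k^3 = (c - 6*k)^2*(c + 2*k)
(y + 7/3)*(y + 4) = y^2 + 19*y/3 + 28/3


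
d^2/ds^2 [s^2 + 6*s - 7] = 2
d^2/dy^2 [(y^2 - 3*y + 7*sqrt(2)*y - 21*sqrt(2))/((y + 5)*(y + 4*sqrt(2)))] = 2*(-8*y^3 + 3*sqrt(2)*y^3 - 123*sqrt(2)*y^2 - 1344*y - 135*sqrt(2)*y - 2017*sqrt(2) - 960)/(y^6 + 15*y^5 + 12*sqrt(2)*y^5 + 171*y^4 + 180*sqrt(2)*y^4 + 1028*sqrt(2)*y^3 + 1565*y^3 + 3420*sqrt(2)*y^2 + 7200*y^2 + 12000*y + 9600*sqrt(2)*y + 16000*sqrt(2))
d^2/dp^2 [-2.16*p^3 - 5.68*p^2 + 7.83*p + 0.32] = -12.96*p - 11.36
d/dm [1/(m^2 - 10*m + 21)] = 2*(5 - m)/(m^2 - 10*m + 21)^2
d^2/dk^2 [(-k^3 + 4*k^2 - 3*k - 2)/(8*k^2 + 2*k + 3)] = 2*(-236*k^3 - 690*k^2 + 93*k + 94)/(512*k^6 + 384*k^5 + 672*k^4 + 296*k^3 + 252*k^2 + 54*k + 27)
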